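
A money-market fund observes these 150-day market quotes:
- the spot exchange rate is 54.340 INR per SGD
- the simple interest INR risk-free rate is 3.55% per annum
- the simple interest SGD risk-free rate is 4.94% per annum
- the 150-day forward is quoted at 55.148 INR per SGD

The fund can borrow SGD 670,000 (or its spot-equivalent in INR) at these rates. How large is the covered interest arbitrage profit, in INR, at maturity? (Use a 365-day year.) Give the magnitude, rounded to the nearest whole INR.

INR 760,324

T = 150/365 years.
Keep in SGD, deliver into the forward: 670,000·1.0203013699·55.148 = INR 37,699,278.56.
Swap to INR now, deposit: 670,000·54.340·1.0145890411 = INR 36,938,954.89.
The quoted forward overvalues SGD, so borrow INR, buy SGD at spot, deposit the SGD at 4.94%, and sell the proceeds forward at 55.148.
The gap between the two covered legs is INR 760,324.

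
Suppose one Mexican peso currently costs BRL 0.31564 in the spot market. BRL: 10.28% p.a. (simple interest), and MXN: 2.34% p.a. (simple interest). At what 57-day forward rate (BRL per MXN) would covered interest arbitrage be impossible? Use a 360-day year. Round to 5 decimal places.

T = 57/360 years.
BRL accumulates by 1 + 0.1028×57/360 = 1.0162767.
MXN growth factor: 1 + 0.0234×57/360 = 1.003705.
Forward (BRL per MXN) = 0.31564 × 1.0162767 / 1.003705 = 0.3195935.

0.31959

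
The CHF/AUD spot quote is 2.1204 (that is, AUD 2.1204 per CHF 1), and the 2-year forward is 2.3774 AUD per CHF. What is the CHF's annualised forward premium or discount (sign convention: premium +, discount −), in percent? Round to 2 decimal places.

T = 2 years.
CHF trades forward at +12.12035% vs spot over the period.
Annualise by dividing by T: 0.1212035 / 2 = 0.060602 → 6.06%.

+6.06%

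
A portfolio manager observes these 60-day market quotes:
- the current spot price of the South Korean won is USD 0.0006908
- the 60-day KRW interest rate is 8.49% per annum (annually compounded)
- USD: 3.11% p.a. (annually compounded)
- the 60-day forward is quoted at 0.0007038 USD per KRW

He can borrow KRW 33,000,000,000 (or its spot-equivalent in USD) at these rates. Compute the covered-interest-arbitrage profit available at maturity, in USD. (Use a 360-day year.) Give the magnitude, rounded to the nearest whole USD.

T = 60/360 years.
Keep in KRW, deliver into the forward: 33,000,000,000·1.0136739476·0.0007038 = USD 23,542,982.90.
Swap to USD now, deposit: 33,000,000,000·0.0006908·1.0051174151 = USD 22,913,058.64.
The quoted forward overvalues KRW, so borrow USD, buy KRW at spot, deposit the KRW at 8.49%, and sell the proceeds forward at 0.0007038.
Arbitrage profit = |23,542,982.90 − 22,913,058.64| = USD 629,924.

USD 629,924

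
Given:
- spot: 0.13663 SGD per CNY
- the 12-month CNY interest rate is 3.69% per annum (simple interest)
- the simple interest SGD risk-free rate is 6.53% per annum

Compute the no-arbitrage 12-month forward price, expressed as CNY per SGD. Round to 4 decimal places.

7.1239

T = 1 year.
Growth of 1 SGD over T: 1 + 0.0653×1 = 1.065300.
Growth of 1 CNY over T: 1 + 0.0369×1 = 1.036900.
CIP: F = S · (grow SGD)/(grow CNY) = 0.13663 × 1.065300/1.036900 = 0.1403722 SGD per CNY.
Invert for CNY per SGD: 1 / 0.1403722 = 7.1239.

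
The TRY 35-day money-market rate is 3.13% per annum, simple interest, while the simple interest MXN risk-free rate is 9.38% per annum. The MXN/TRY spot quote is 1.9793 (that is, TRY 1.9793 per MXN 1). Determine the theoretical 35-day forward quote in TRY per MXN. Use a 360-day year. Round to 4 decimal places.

1.9674

T = 35/360 years.
Growth of 1 TRY over T: 1 + 0.0313×35/360 = 1.0030431.
MXN accumulates by 1 + 0.0938×35/360 = 1.0091194.
Forward (TRY per MXN) = 1.9793 × 1.0030431 / 1.0091194 = 1.967382.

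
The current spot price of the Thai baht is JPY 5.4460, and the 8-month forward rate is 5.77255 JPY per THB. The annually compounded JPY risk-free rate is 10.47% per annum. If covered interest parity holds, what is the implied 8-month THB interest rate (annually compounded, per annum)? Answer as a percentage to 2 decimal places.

1.23%

T = 8/12 years.
CIP gives F = S · g_JPY/g_THB, so g_JPY/g_THB = 5.77255/5.446 = 1.0599614.
JPY growth factor: (1 + 0.1047)^(8/12) = 1.0686354.
So the THB growth factor = 1.0081833.
Annualise: 1.0081833^(12/8) − 1 = 0.012300 = 1.23%.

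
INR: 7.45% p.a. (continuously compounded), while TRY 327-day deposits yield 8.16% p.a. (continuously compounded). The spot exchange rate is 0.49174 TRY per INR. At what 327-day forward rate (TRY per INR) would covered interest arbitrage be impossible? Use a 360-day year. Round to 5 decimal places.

T = 327/360 years.
TRY accumulates by e^(0.0816×327/360) = 1.076936.
INR growth factor: e^(0.0745×327/360) = 1.070013.
Forward (TRY per INR) = 0.49174 × 1.076936 / 1.070013 = 0.4949216.

0.49492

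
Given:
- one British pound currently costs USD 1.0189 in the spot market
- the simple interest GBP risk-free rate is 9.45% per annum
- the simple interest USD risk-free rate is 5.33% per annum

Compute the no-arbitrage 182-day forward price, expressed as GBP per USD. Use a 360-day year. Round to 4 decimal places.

T = 182/360 years.
USD growth factor: 1 + 0.0533×182/360 = 1.0269461.
GBP growth factor: 1 + 0.0945×182/360 = 1.047775.
Forward (USD per GBP) = 1.0189 × 1.0269461 / 1.047775 = 0.9986451.
Quoted the other way: 1/0.9986451 = 1.0014 GBP per USD.

1.0014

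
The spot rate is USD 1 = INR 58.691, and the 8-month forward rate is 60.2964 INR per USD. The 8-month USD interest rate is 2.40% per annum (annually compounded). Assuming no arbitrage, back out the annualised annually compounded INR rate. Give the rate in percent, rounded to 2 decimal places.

T = 8/12 years.
CIP gives F = S · g_INR/g_USD, so g_INR/g_USD = 60.2964/58.691 = 1.0273534.
USD growth factor: (1 + 0.0240)^(8/12) = 1.0159367.
So the INR growth factor = 1.043726.
r = 1.043726^(12/8) − 1 = 0.066301 → 6.63%.

6.63%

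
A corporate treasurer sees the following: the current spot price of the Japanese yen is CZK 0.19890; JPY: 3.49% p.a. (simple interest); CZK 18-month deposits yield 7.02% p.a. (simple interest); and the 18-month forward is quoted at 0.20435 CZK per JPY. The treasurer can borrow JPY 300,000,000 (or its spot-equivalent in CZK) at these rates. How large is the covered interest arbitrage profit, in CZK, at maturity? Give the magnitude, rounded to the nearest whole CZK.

T = 18/12 years.
Keep in JPY, deliver into the forward: 300,000,000·1.052350·0.20435 = CZK 64,514,316.75.
Swap to CZK now, deposit: 300,000,000·0.19890·1.105300 = CZK 65,953,251.00.
The quoted forward undervalues JPY, so borrow JPY, convert to CZK at spot, deposit the CZK at 7.02%, and buy JPY forward at 0.20435 to cover the loan.
Arbitrage profit = |64,514,316.75 − 65,953,251.00| = CZK 1,438,934.

CZK 1,438,934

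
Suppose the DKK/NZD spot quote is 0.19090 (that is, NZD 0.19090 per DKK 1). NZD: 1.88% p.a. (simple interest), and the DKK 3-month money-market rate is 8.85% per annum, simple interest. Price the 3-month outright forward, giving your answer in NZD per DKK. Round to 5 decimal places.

0.18765

T = 3/12 years.
NZD accumulates by 1 + 0.0188×3/12 = 1.004700.
Growth of 1 DKK over T: 1 + 0.0885×3/12 = 1.022125.
CIP: F = S · (grow NZD)/(grow DKK) = 0.1909 × 1.004700/1.022125 = 0.1876456 NZD per DKK.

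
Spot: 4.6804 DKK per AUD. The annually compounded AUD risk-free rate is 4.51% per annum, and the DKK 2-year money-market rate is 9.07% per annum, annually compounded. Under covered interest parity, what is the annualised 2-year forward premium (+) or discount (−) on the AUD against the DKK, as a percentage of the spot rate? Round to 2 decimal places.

+4.46%

T = 2 years.
CIP forward (DKK per AUD) = 4.6804 × 1.1896265/1.092234 = 5.0977427.
(F − S)/S ÷ T = (5.0977427 − 4.6804)/4.6804/2 = 0.044584 → 4.46%.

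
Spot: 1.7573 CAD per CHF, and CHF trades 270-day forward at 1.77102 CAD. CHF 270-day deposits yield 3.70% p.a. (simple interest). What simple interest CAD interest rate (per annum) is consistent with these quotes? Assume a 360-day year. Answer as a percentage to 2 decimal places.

4.77%

T = 270/360 years.
By CIP, F/S equals the CAD-to-CHF growth ratio: 1.77102/1.7573 = 1.0078074.
The CHF side grows by 1 + 0.0370×270/360 = 1.027750.
Hence g_CAD = 1.0357741.
(1.0357741 − 1)/T = 0.047699, i.e. 4.77%.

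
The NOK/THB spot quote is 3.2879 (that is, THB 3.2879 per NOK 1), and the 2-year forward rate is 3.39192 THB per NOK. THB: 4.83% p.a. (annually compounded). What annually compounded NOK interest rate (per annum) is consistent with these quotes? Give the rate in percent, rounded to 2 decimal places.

3.21%

T = 2 years.
F/S = 3.39192/3.2879 = 1.0316372 = (growth of THB) / (growth of NOK).
THB growth factor: (1 + 0.0483)^2 = 1.0989329.
That pins the NOK growth at 1.0652319.
Annualise: 1.0652319^(1/2) − 1 = 0.032101 = 3.21%.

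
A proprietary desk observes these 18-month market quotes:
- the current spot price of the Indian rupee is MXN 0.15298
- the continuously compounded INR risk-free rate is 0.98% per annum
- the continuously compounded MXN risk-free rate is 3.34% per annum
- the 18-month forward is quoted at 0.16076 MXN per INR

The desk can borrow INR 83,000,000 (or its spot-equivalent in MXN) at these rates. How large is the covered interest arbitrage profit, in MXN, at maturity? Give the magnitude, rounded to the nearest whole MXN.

MXN 190,991

T = 18/12 years.
Route A — deposit INR, sell forward: 83,000,000 × 1.0148085764 × 0.16076 = MXN 13,540,672.02.
Route B — convert at spot, deposit MXN: 83,000,000 × 0.15298 × 1.0513762287 = MXN 13,349,681.44.
The quoted forward overvalues INR, so borrow MXN, buy INR at spot, deposit the INR at 0.98%, and sell the proceeds forward at 0.16076.
The gap between the two covered legs is MXN 190,991.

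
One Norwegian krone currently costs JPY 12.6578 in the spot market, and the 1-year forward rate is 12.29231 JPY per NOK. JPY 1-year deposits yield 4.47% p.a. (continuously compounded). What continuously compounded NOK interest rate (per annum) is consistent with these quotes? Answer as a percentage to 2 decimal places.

T = 1 year.
By CIP, F/S equals the JPY-to-NOK growth ratio: 12.29231/12.6578 = 0.9711253.
The JPY side grows by e^(0.0447×1) = 1.0457141.
That pins the NOK growth at 1.0768066.
Take logs: ln 1.0768066 / 1 = 0.074000, so 7.40%.

7.40%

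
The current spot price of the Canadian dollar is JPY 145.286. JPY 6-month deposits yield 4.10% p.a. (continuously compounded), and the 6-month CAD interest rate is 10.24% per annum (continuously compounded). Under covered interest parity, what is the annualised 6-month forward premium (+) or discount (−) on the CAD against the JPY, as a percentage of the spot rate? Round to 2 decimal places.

T = 6/12 years.
F = S · g_JPY/g_CAD = 145.286 × 1.0207116/1.0525334 = 140.893491.
(F − S)/S ÷ T = (140.893491 − 145.286)/145.286/(6/12) = -0.060467 → -6.05%.

-6.05%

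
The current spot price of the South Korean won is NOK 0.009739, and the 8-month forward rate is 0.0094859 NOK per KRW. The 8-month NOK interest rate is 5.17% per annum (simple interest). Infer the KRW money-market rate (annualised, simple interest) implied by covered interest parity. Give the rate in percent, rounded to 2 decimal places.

9.31%

T = 8/12 years.
F/S = 0.0094859/0.009739 = 0.9740117 = (growth of NOK) / (growth of KRW).
The NOK side grows by 1 + 0.0517×8/12 = 1.0344667.
That pins the KRW growth at 1.062068.
r = (1.062068 − 1)/(8/12) = 0.093102 → 9.31%.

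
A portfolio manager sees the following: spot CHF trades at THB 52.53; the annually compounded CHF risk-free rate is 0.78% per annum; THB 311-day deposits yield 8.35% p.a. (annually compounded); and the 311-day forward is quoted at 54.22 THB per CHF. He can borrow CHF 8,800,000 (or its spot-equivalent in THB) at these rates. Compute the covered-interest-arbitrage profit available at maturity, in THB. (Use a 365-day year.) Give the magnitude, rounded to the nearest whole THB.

T = 311/365 years.
Invest the CHF and cover forward: 8,800,000 × 1.00664220413 × 54.22 = THB 480,305,234.71.
Convert at spot and invest in THB: 8,800,000 × 52.53 × 1.07072056613 = THB 494,955,571.78.
The quoted forward undervalues CHF, so borrow CHF, convert to THB at spot, deposit the THB at 8.35%, and buy CHF forward at 54.22 to cover the loan.
Profit = 494,955,571.78 − 480,305,234.71 = THB 14,650,337.

THB 14,650,337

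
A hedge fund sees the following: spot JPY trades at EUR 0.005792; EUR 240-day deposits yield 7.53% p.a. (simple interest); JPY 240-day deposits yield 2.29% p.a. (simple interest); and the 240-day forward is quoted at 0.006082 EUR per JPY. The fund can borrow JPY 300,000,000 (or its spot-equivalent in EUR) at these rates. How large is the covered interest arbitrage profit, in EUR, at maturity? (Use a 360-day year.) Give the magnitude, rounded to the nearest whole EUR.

T = 240/360 years.
Keep in JPY, deliver into the forward: 300,000,000·1.015266667·0.006082 = EUR 1,852,455.56.
Swap to EUR now, deposit: 300,000,000·0.005792·1.050200 = EUR 1,824,827.52.
The quoted forward overvalues JPY, so borrow EUR, buy JPY at spot, deposit the JPY at 2.29%, and sell the proceeds forward at 0.006082.
Profit = 1,852,455.56 − 1,824,827.52 = EUR 27,628.

EUR 27,628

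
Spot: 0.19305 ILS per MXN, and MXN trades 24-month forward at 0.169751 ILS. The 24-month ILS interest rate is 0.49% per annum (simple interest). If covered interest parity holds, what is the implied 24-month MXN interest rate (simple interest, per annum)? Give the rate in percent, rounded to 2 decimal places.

7.42%

T = 2 years.
CIP gives F = S · g_ILS/g_MXN, so g_ILS/g_MXN = 0.169751/0.19305 = 0.8793111.
The ILS side grows by 1 + 0.0049×2 = 1.009800.
That pins the MXN growth at 1.148399.
(1.148399 − 1)/T = 0.074199, i.e. 7.42%.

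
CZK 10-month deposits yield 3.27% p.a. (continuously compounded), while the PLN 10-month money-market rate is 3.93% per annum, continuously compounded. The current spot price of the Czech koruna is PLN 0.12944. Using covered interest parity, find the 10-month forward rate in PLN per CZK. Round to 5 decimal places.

0.13015

T = 10/12 years.
PLN accumulates by e^(0.0393×10/12) = 1.0332922.
Growth of 1 CZK over T: e^(0.0327×10/12) = 1.0276247.
Forward (PLN per CZK) = 0.12944 × 1.0332922 / 1.0276247 = 0.1301539.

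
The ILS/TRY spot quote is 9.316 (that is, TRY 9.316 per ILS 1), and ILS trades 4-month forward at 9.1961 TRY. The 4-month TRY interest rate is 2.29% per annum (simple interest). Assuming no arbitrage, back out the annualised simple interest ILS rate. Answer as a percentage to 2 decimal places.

6.23%

T = 4/12 years.
By CIP, F/S equals the TRY-to-ILS growth ratio: 9.1961/9.316 = 0.9871297.
The TRY side grows by 1 + 0.0229×4/12 = 1.0076333.
That pins the ILS growth at 1.0207709.
(1.0207709 − 1)/T = 0.062313, i.e. 6.23%.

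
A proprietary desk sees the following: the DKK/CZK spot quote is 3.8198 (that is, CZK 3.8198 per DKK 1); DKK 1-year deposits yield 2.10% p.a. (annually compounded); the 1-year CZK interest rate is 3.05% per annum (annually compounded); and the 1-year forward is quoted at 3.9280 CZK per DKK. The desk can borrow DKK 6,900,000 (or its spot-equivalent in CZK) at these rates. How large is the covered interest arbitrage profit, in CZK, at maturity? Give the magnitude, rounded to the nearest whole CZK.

T = 1 year.
Route A — deposit DKK, sell forward: 6,900,000 × 1.021000 × 3.9280 = CZK 27,672,367.20.
Route B — convert at spot, deposit CZK: 6,900,000 × 3.8198 × 1.030500 = CZK 27,160,496.91.
The quoted forward overvalues DKK, so borrow CZK, buy DKK at spot, deposit the DKK at 2.10%, and sell the proceeds forward at 3.9280.
Profit = 27,672,367.20 − 27,160,496.91 = CZK 511,870.

CZK 511,870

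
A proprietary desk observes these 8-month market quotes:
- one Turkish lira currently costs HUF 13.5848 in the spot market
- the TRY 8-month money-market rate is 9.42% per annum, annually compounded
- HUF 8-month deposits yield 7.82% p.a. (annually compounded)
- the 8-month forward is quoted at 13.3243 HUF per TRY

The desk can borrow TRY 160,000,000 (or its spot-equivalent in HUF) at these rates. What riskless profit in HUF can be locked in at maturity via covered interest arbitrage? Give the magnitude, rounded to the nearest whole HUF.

HUF 21,703,511

T = 8/12 years.
Invest the TRY and cover forward: 160,000,000 × 1.061853183989 × 13.3243 = HUF 2,263,752,060.71.
Convert at spot and invest in HUF: 160,000,000 × 13.5848 × 1.05147645353 = HUF 2,285,455,572.15.
The quoted forward undervalues TRY, so borrow TRY, convert to HUF at spot, deposit the HUF at 7.82%, and buy TRY forward at 13.3243 to cover the loan.
Profit = 2,285,455,572.15 − 2,263,752,060.71 = HUF 21,703,511.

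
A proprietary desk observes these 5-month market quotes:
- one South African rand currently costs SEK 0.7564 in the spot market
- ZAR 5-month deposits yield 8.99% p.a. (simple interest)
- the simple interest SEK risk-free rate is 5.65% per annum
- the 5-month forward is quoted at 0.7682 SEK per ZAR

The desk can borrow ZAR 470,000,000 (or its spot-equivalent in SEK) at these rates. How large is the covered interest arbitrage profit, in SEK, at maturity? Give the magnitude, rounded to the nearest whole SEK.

SEK 10,701,230

T = 5/12 years.
Route A — deposit ZAR, sell forward: 470,000,000 × 1.03745833333 × 0.7682 = SEK 374,578,481.08.
Route B — convert at spot, deposit SEK: 470,000,000 × 0.7564 × 1.02354166667 = SEK 363,877,250.83.
The quoted forward overvalues ZAR, so borrow SEK, buy ZAR at spot, deposit the ZAR at 8.99%, and sell the proceeds forward at 0.7682.
Arbitrage profit = |374,578,481.08 − 363,877,250.83| = SEK 10,701,230.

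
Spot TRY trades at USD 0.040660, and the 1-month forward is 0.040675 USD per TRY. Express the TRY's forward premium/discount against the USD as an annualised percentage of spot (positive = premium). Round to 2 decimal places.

T = 1/12 years.
(F − S)/S = (0.040675 − 0.04066)/0.04066 = 0.0003689.
Annualise by dividing by T: 0.0003689 / (1/12) = 0.004427 → 0.44%.

+0.44%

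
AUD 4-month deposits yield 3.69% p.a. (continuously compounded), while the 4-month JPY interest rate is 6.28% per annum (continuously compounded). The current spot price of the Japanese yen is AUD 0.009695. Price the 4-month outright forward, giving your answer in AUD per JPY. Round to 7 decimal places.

0.0096117

T = 4/12 years.
Growth of 1 AUD over T: e^(0.0369×4/12) = 1.012376.
JPY accumulates by e^(0.0628×4/12) = 1.021154.
CIP: F = S · (grow AUD)/(grow JPY) = 0.009695 × 1.012376/1.021154 = 0.009611660 AUD per JPY.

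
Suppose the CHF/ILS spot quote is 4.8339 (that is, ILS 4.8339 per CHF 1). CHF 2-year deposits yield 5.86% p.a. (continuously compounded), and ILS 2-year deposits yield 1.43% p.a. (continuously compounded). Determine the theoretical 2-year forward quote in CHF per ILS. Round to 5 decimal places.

T = 2 years.
ILS growth factor: e^(0.0143×2) = 1.0290129.
CHF growth factor: e^(0.0586×2) = 1.1243443.
So F = 4.8339 × 1.0290129 / 1.1243443 = 4.424041 (ILS/CHF).
Quoted the other way: 1/4.424041 = 0.22604 CHF per ILS.

0.22604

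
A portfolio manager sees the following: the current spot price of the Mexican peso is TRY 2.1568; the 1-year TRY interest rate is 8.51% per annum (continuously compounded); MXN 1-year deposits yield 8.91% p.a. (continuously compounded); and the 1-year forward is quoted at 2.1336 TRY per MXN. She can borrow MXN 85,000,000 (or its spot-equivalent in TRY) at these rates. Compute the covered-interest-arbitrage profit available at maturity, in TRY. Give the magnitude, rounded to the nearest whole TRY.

T = 1 year.
Invest the MXN and cover forward: 85,000,000 × 1.09318996986 × 2.1336 = TRY 198,256,560.17.
Convert at spot and invest in TRY: 85,000,000 × 2.1568 × 1.08882594385 = TRY 199,612,282.63.
The quoted forward undervalues MXN, so borrow MXN, convert to TRY at spot, deposit the TRY at 8.51%, and buy MXN forward at 2.1336 to cover the loan.
Profit = 199,612,282.63 − 198,256,560.17 = TRY 1,355,722.

TRY 1,355,722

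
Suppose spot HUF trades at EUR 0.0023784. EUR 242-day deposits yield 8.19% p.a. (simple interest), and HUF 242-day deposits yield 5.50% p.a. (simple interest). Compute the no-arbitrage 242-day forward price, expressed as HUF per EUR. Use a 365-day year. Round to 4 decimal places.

T = 242/365 years.
EUR accumulates by 1 + 0.0819×242/365 = 1.054300822.
Growth of 1 HUF over T: 1 + 0.0550×242/365 = 1.036465753.
Forward (EUR per HUF) = 0.0023784 × 1.054300822 / 1.036465753 = 0.00241932651.
Quoted the other way: 1/0.00241932651 = 413.3382 HUF per EUR.

413.3382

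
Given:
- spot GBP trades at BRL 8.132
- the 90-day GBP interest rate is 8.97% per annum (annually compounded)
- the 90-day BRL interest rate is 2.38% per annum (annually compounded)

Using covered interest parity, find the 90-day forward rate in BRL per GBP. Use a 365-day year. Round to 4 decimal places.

T = 90/365 years.
BRL growth factor: (1 + 0.0238)^(90/365) = 1.0058166.
GBP accumulates by (1 + 0.0897)^(90/365) = 1.0214073.
CIP: F = S · (grow BRL)/(grow GBP) = 8.132 × 1.0058166/1.0214073 = 8.007874 BRL per GBP.

8.0079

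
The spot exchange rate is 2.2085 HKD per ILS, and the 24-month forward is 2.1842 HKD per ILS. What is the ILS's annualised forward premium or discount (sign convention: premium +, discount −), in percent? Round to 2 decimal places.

-0.55%

T = 2 years.
(F − S)/S = (2.1842 − 2.2085)/2.2085 = -0.0110029.
Per annum: -0.0110029 / 2 = -0.005501 = -0.55%.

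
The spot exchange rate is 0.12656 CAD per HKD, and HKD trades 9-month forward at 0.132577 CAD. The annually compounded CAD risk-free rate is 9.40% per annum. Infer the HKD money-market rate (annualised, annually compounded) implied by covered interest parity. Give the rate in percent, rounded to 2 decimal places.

2.83%

T = 9/12 years.
By CIP, F/S equals the CAD-to-HKD growth ratio: 0.132577/0.12656 = 1.0475427.
The CAD side grows by (1 + 0.0940)^(9/12) = 1.0697025.
Hence g_HKD = 1.0211541.
r = 1.0211541^(12/9) − 1 = 0.028304 → 2.83%.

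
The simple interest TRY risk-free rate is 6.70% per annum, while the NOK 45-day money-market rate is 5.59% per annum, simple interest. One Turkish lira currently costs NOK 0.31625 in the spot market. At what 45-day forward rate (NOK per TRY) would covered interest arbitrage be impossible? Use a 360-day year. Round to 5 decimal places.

T = 45/360 years.
Growth of 1 NOK over T: 1 + 0.0559×45/360 = 1.0069875.
TRY accumulates by 1 + 0.0670×45/360 = 1.008375.
CIP: F = S · (grow NOK)/(grow TRY) = 0.31625 × 1.0069875/1.008375 = 0.3158148 NOK per TRY.

0.31581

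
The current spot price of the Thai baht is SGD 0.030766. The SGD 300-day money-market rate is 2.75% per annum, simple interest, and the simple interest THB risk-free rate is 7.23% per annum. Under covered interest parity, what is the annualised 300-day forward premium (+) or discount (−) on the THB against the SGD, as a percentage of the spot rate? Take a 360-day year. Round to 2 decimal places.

-4.23%

T = 300/360 years.
F = S · g_SGD/g_THB = 0.030766 × 1.0229167/1.060250 = 0.029682674.
Annualised premium = (F − S)/S × (1/T) = (0.029682674 − 0.030766)/0.030766 ÷ (300/360) = -4.23%.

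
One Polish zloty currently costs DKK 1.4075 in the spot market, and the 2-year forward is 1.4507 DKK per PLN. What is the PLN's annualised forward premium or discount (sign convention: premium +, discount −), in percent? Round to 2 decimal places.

T = 2 years.
Period premium: (1.4507 − 1.4075)/1.4075 = 0.0306927.
Per annum: 0.0306927 / 2 = 0.015346 = 1.53%.

+1.53%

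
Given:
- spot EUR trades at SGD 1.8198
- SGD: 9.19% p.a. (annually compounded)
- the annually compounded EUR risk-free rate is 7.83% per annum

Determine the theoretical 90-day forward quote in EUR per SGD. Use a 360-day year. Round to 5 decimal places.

0.54779

T = 90/360 years.
SGD growth factor: (1 + 0.0919)^(90/360) = 1.0222232.
EUR growth factor: (1 + 0.0783)^(90/360) = 1.0190251.
So F = 1.8198 × 1.0222232 / 1.0190251 = 1.825511 (SGD/EUR).
Quoted the other way: 1/1.825511 = 0.54779 EUR per SGD.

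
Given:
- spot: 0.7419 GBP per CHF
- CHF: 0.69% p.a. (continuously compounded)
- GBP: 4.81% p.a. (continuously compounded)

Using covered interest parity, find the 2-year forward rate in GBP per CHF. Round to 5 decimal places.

0.80562

T = 2 years.
GBP accumulates by e^(0.0481×2) = 1.1009792.
CHF growth factor: e^(0.0069×2) = 1.0138957.
So F = 0.7419 × 1.1009792 / 1.0138957 = 0.8056218 (GBP/CHF).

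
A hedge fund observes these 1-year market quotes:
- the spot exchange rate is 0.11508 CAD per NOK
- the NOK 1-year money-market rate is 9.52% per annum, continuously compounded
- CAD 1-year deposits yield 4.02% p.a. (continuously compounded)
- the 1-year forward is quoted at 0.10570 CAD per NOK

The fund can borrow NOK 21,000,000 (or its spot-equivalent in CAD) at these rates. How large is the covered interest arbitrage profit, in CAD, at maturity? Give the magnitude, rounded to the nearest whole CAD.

CAD 74,409

T = 1 year.
Route A — deposit NOK, sell forward: 21,000,000 × 1.099878809 × 0.10570 = CAD 2,441,400.99.
Route B — convert at spot, deposit CAD: 21,000,000 × 0.11508 × 1.041018957 = CAD 2,515,809.69.
The quoted forward undervalues NOK, so borrow NOK, convert to CAD at spot, deposit the CAD at 4.02%, and buy NOK forward at 0.10570 to cover the loan.
Profit = 2,515,809.69 − 2,441,400.99 = CAD 74,409.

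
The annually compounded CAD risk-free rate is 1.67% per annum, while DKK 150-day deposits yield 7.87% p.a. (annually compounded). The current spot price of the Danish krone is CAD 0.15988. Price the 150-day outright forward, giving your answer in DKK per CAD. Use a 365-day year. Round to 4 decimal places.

T = 150/365 years.
CAD growth factor: (1 + 0.0167)^(150/365) = 1.0068296.
DKK accumulates by (1 + 0.0787)^(150/365) = 1.0316226.
So F = 0.15988 × 1.0068296 / 1.0316226 = 0.1560376 (CAD/DKK).
Invert for DKK per CAD: 1 / 0.1560376 = 6.4087.

6.4087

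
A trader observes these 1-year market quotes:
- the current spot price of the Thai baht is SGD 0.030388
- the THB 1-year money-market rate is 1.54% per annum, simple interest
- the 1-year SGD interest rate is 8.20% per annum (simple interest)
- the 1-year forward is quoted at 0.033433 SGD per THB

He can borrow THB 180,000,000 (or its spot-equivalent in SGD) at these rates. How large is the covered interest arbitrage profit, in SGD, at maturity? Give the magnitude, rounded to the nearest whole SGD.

SGD 192,249

T = 1 year.
Invest the THB and cover forward: 180,000,000 × 1.015400 × 0.033433 = SGD 6,110,616.28.
Convert at spot and invest in SGD: 180,000,000 × 0.030388 × 1.082000 = SGD 5,918,366.88.
The quoted forward overvalues THB, so borrow SGD, buy THB at spot, deposit the THB at 1.54%, and sell the proceeds forward at 0.033433.
The gap between the two covered legs is SGD 192,249.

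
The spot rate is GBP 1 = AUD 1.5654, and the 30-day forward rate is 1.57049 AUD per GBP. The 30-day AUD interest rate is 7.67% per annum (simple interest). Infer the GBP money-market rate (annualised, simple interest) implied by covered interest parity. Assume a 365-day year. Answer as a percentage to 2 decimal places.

3.70%

T = 30/365 years.
By CIP, F/S equals the AUD-to-GBP growth ratio: 1.57049/1.5654 = 1.0032516.
The AUD side grows by 1 + 0.0767×30/365 = 1.0063041.
Hence g_GBP = 1.0030426.
r = (1.0030426 − 1)/(30/365) = 0.037018 → 3.70%.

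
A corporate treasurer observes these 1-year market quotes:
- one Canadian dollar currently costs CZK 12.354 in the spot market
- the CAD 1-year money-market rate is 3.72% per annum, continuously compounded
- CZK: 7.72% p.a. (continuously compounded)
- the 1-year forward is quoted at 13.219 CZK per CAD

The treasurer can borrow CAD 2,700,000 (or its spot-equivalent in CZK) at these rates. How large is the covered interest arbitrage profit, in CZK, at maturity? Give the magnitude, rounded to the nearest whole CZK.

CZK 1,011,148

T = 1 year.
Invest the CAD and cover forward: 2,700,000 × 1.0379005802 × 13.219 = CZK 37,044,020.98.
Convert at spot and invest in CZK: 2,700,000 × 12.354 × 1.0802581064 = CZK 36,032,873.35.
The quoted forward overvalues CAD, so borrow CZK, buy CAD at spot, deposit the CAD at 3.72%, and sell the proceeds forward at 13.219.
Profit = 37,044,020.98 − 36,032,873.35 = CZK 1,011,148.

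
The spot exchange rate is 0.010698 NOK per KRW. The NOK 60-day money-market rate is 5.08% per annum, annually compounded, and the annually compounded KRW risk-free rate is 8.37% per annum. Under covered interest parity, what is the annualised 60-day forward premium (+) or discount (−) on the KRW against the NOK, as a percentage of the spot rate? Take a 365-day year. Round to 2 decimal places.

T = 60/365 years.
F = S · g_NOK/g_KRW = 0.010698 × 1.0081788/1.013301 = 0.010643922.
Annualised premium = (F − S)/S × (1/T) = (0.010643922 − 0.010698)/0.010698 ÷ (60/365) = -3.08%.

-3.08%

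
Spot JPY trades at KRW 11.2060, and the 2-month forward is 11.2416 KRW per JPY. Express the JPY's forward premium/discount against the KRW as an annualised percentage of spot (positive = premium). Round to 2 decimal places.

T = 2/12 years.
Period premium: (11.2416 − 11.206)/11.206 = 0.0031769.
Per annum: 0.0031769 / (2/12) = 0.019061 = 1.91%.

+1.91%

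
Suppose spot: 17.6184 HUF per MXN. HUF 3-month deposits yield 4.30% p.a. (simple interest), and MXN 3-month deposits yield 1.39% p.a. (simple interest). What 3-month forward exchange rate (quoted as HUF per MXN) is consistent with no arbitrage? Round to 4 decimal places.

T = 3/12 years.
Growth of 1 HUF over T: 1 + 0.0430×3/12 = 1.010750.
Growth of 1 MXN over T: 1 + 0.0139×3/12 = 1.003475.
Forward (HUF per MXN) = 17.6184 × 1.010750 / 1.003475 = 17.746130.

17.7461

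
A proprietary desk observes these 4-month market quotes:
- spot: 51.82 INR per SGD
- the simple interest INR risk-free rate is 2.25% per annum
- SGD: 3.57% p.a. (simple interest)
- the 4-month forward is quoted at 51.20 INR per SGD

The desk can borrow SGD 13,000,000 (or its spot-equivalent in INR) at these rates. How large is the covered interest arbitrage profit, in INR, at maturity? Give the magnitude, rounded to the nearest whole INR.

INR 5,191,810

T = 4/12 years.
Keep in SGD, deliver into the forward: 13,000,000·1.011900·51.20 = INR 673,520,640.00.
Swap to INR now, deposit: 13,000,000·51.82·1.007500 = INR 678,712,450.00.
The quoted forward undervalues SGD, so borrow SGD, convert to INR at spot, deposit the INR at 2.25%, and buy SGD forward at 51.20 to cover the loan.
Arbitrage profit = |673,520,640.00 − 678,712,450.00| = INR 5,191,810.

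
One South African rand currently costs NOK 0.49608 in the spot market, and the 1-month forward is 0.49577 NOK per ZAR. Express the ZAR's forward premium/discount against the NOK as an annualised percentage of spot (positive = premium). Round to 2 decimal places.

-0.75%

T = 1/12 years.
Period premium: (0.49577 − 0.49608)/0.49608 = -0.0006249.
×(1/T) gives -0.75% p.a.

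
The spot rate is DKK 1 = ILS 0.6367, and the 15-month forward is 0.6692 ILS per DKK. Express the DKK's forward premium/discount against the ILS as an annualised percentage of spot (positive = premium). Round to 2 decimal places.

+4.08%

T = 15/12 years.
DKK trades forward at +5.10444% vs spot over the period.
Per annum: 0.0510444 / (15/12) = 0.040836 = 4.08%.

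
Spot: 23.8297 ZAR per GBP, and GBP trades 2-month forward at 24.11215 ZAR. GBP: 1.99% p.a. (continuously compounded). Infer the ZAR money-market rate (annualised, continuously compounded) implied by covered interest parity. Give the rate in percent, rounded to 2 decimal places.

9.06%

T = 2/12 years.
By CIP, F/S equals the ZAR-to-GBP growth ratio: 24.11215/23.8297 = 1.0118529.
The GBP side grows by e^(0.0199×2/12) = 1.0033222.
So the ZAR growth factor = 1.0152145.
Take logs: ln 1.0152145 / (2/12) = 0.090600, so 9.06%.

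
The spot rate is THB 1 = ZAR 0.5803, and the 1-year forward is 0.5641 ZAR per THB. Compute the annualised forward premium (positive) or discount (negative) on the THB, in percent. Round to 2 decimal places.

-2.79%

T = 1 year.
(F − S)/S = (0.5641 − 0.5803)/0.5803 = -0.0279166.
×(1/T) gives -2.79% p.a.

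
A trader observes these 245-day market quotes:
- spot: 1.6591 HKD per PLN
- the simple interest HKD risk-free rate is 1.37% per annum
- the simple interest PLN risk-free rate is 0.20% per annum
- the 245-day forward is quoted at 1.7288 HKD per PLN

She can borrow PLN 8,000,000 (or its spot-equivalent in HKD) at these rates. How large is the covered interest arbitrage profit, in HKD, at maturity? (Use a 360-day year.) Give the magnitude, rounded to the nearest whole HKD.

T = 245/360 years.
Route A — deposit PLN, sell forward: 8,000,000 × 1.0013611111 × 1.7288 = HKD 13,849,224.71.
Route B — convert at spot, deposit HKD: 8,000,000 × 1.6591 × 1.0093236111 = HKD 13,396,550.43.
The quoted forward overvalues PLN, so borrow HKD, buy PLN at spot, deposit the PLN at 0.20%, and sell the proceeds forward at 1.7288.
Arbitrage profit = |13,849,224.71 − 13,396,550.43| = HKD 452,674.

HKD 452,674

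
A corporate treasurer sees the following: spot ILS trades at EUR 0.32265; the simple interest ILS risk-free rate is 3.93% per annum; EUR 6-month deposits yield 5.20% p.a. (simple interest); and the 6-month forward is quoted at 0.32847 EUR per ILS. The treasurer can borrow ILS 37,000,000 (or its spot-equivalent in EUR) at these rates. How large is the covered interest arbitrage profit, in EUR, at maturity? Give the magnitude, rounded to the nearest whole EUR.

T = 6/12 years.
Invest the ILS and cover forward: 37,000,000 × 1.019650 × 0.32847 = EUR 12,392,204.11.
Convert at spot and invest in EUR: 37,000,000 × 0.32265 × 1.026000 = EUR 12,248,439.30.
The quoted forward overvalues ILS, so borrow EUR, buy ILS at spot, deposit the ILS at 3.93%, and sell the proceeds forward at 0.32847.
The gap between the two covered legs is EUR 143,765.

EUR 143,765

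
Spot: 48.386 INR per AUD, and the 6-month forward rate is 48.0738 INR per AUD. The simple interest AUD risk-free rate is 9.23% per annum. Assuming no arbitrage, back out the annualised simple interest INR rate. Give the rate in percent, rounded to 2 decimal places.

7.88%

T = 6/12 years.
By CIP, F/S equals the INR-to-AUD growth ratio: 48.0738/48.386 = 0.9935477.
The AUD side grows by 1 + 0.0923×6/12 = 1.046150.
That pins the INR growth at 1.0393999.
(1.0393999 − 1)/T = 0.078800, i.e. 7.88%.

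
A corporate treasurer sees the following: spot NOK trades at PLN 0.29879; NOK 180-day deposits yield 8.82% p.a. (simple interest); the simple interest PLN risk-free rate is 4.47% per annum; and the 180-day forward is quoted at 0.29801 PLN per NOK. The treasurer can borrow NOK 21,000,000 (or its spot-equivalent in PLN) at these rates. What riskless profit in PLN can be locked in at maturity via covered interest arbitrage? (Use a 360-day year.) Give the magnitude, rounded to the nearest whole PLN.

T = 180/360 years.
Route A — deposit NOK, sell forward: 21,000,000 × 1.044100 × 0.29801 = PLN 6,534,197.06.
Route B — convert at spot, deposit PLN: 21,000,000 × 0.29879 × 1.022350 = PLN 6,414,827.09.
The quoted forward overvalues NOK, so borrow PLN, buy NOK at spot, deposit the NOK at 8.82%, and sell the proceeds forward at 0.29801.
The gap between the two covered legs is PLN 119,370.

PLN 119,370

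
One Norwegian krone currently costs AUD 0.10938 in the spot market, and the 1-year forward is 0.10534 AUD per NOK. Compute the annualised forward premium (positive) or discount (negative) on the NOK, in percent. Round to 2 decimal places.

-3.69%

T = 1 year.
NOK trades forward at -3.69355% vs spot over the period.
×(1/T) gives -3.69% p.a.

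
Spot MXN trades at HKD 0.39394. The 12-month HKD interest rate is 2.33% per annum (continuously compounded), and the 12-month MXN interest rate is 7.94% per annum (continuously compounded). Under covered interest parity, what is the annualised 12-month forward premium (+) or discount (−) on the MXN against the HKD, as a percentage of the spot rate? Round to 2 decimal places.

-5.46%

T = 1 year.
CIP forward (HKD per MXN) = 0.39394 × 1.0235736/1.0826373 = 0.37244845.
(F − S)/S ÷ T = (0.37244845 − 0.39394)/0.39394/1 = -0.054555 → -5.46%.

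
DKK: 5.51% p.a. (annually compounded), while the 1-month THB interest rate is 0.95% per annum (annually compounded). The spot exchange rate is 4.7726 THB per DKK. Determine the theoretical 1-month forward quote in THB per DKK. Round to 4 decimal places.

4.7551

T = 1/12 years.
THB accumulates by (1 + 0.0095)^(1/12) = 1.0007882.
Growth of 1 DKK over T: (1 + 0.0551)^(1/12) = 1.0044796.
CIP: F = S · (grow THB)/(grow DKK) = 4.7726 × 1.0007882/1.0044796 = 4.755061 THB per DKK.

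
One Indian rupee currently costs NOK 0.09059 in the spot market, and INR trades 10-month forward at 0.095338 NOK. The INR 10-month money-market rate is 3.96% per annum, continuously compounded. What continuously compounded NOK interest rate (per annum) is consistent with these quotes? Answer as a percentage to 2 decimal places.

10.09%

T = 10/12 years.
F/S = 0.095338/0.09059 = 1.0524120 = (growth of NOK) / (growth of INR).
The INR side grows by e^(0.0396×10/12) = 1.0335505.
Hence g_NOK = 1.0877209.
Take logs: ln 1.0877209 / (10/12) = 0.100902, so 10.09%.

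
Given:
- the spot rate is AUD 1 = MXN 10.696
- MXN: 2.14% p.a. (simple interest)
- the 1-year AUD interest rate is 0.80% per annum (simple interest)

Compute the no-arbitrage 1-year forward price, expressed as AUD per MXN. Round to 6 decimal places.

0.092266

T = 1 year.
Growth of 1 MXN over T: 1 + 0.0214×1 = 1.021400.
AUD accumulates by 1 + 0.0080×1 = 1.008000.
Forward (MXN per AUD) = 10.696 × 1.021400 / 1.008000 = 10.83819.
Quoted the other way: 1/10.83819 = 0.092266 AUD per MXN.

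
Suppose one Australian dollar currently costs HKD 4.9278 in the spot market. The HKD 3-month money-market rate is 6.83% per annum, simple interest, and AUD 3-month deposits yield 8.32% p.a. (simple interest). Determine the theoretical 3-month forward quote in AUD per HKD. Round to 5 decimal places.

T = 3/12 years.
HKD growth factor: 1 + 0.0683×3/12 = 1.017075.
AUD growth factor: 1 + 0.0832×3/12 = 1.020800.
CIP: F = S · (grow HKD)/(grow AUD) = 4.9278 × 1.017075/1.020800 = 4.909818 HKD per AUD.
Quoted the other way: 1/4.909818 = 0.20367 AUD per HKD.

0.20367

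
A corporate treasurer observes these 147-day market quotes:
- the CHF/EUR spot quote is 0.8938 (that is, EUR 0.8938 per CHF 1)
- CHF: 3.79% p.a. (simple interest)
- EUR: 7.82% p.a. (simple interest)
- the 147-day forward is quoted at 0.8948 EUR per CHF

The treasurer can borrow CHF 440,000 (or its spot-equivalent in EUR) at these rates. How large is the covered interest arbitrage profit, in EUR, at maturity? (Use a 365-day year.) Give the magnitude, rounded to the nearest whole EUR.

T = 147/365 years.
Keep in CHF, deliver into the forward: 440,000·1.01526384·0.8948 = EUR 399,721.56.
Swap to EUR now, deposit: 440,000·0.8938·1.03149425 = EUR 405,657.81.
The quoted forward undervalues CHF, so borrow CHF, convert to EUR at spot, deposit the EUR at 7.82%, and buy CHF forward at 0.8948 to cover the loan.
Profit = 405,657.81 − 399,721.56 = EUR 5,936.

EUR 5,936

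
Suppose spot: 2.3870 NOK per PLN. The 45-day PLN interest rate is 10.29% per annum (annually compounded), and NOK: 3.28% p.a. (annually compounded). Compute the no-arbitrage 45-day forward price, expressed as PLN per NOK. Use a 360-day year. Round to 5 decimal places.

T = 45/360 years.
NOK growth factor: (1 + 0.0328)^(45/360) = 1.0040423.
PLN accumulates by (1 + 0.1029)^(45/360) = 1.0123181.
So F = 2.387 × 1.0040423 / 1.0123181 = 2.367486 (NOK/PLN).
Quoted the other way: 1/2.367486 = 0.42239 PLN per NOK.

0.42239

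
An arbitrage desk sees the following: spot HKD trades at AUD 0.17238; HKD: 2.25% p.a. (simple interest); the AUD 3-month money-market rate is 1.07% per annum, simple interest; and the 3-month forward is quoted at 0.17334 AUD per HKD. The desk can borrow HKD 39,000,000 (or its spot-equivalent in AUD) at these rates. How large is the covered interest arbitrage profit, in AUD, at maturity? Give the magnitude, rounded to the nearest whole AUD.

AUD 57,483

T = 3/12 years.
Invest the HKD and cover forward: 39,000,000 × 1.005625 × 0.17334 = AUD 6,798,286.46.
Convert at spot and invest in AUD: 39,000,000 × 0.17238 × 1.002675 = AUD 6,740,803.54.
The quoted forward overvalues HKD, so borrow AUD, buy HKD at spot, deposit the HKD at 2.25%, and sell the proceeds forward at 0.17334.
Profit = 6,798,286.46 − 6,740,803.54 = AUD 57,483.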